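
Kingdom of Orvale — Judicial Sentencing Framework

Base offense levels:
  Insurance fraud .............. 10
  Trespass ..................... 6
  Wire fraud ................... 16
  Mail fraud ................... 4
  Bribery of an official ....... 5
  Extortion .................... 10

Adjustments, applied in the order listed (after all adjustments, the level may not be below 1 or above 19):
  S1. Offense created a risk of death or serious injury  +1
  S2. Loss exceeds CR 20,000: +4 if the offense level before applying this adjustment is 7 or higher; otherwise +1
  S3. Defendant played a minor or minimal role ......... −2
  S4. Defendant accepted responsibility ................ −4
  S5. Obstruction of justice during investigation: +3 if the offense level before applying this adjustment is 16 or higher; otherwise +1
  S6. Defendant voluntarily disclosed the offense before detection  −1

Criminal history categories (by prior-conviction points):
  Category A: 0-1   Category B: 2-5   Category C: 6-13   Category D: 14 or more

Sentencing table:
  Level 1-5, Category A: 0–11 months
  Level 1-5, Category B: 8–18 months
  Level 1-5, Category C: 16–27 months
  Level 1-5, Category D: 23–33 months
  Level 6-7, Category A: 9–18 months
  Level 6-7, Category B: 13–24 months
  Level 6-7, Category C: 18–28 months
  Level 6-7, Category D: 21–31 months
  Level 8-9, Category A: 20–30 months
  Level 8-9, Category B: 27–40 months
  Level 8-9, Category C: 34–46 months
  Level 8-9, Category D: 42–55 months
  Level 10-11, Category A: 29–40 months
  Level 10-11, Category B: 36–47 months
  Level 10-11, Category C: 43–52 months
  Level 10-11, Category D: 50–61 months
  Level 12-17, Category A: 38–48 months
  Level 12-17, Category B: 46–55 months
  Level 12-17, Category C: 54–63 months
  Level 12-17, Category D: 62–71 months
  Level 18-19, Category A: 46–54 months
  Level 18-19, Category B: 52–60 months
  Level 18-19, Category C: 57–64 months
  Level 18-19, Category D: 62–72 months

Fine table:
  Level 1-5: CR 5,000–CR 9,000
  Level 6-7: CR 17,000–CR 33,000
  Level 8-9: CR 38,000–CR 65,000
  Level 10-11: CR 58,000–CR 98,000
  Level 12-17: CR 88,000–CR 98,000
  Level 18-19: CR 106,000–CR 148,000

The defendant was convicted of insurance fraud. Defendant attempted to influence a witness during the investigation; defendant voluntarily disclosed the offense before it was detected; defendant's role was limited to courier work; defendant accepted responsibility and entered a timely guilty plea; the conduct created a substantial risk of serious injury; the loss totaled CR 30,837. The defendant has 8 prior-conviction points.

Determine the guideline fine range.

Base offense level for insurance fraud: 10.
S1 applies: 10 + 1 = 11.
S2 applies (level before this adjustment is 11 ≥ 7, so +4): 11 + 4 = 15.
S3 applies: 15 − 2 = 13.
S4 applies: 13 − 4 = 9.
S5 applies (level before this adjustment is 9 < 16, so +1): 9 + 1 = 10.
S6 applies: 10 − 1 = 9.
Final offense level: 9.
Level 9 falls in the 8-9 band.
Fine table: Level 8-9 → CR 38,000–CR 65,000.

CR 38,000–CR 65,000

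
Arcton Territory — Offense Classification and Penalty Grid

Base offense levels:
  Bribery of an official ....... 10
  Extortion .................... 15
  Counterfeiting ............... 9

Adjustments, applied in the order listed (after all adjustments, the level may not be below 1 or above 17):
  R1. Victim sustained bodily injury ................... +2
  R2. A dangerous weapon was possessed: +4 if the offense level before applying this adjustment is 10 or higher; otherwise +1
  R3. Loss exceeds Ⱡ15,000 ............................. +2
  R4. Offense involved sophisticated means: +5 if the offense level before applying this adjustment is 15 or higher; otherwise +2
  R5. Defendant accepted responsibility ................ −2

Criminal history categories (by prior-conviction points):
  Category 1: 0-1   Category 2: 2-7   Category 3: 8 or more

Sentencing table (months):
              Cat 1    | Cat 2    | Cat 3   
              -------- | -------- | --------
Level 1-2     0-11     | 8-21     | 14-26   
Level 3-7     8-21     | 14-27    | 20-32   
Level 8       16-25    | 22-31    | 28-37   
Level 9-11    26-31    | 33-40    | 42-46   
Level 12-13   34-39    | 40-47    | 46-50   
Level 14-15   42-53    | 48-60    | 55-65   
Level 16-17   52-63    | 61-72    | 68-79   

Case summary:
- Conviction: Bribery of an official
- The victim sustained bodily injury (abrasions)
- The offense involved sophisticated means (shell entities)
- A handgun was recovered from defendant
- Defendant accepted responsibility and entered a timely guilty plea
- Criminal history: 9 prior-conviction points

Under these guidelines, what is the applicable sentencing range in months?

Base offense level for bribery of an official: 10.
R1 applies: 10 + 2 = 12.
R2 applies (level before this adjustment is 12 ≥ 10, so +4): 12 + 4 = 16.
R3 does not apply.
R4 applies (level before this adjustment is 16 ≥ 15, so +5): 16 + 5 = 21.
R5 applies: 21 − 2 = 19.
Level 19 exceeds the maximum of 17; capped at 17.
Final offense level: 17.
Criminal history: 9 prior points → Category 3 (8+).
Level 17 falls in the 16-17 band.
Grid: Level 16-17 × Category 3 = 68-79 months.

68-79 months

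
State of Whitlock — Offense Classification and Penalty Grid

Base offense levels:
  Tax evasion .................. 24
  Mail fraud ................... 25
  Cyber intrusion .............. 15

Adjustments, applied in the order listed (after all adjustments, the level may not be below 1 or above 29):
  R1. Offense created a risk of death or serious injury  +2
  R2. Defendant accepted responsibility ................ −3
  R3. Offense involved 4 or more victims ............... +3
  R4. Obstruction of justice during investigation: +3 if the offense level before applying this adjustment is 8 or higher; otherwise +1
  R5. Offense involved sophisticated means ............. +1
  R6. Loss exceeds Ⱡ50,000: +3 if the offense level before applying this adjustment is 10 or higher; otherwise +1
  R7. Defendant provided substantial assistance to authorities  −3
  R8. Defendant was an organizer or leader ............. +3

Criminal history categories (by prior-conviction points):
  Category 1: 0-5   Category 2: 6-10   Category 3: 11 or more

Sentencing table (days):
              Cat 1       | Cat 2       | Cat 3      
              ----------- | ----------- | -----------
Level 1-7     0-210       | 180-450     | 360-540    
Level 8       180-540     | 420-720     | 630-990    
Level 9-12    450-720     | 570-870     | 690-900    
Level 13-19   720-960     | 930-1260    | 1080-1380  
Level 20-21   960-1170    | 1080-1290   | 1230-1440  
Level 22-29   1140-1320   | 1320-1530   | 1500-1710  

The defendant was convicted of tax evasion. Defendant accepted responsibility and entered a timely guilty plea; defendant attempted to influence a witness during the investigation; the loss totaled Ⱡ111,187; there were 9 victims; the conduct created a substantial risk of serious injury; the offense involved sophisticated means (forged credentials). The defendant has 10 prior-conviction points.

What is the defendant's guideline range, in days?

1320-1530 days

Base offense level for tax evasion: 24.
R1 applies: 24 + 2 = 26.
R2 applies: 26 − 3 = 23.
R3 applies: 23 + 3 = 26.
R4 applies (level before this adjustment is 26 ≥ 8, so +3): 26 + 3 = 29.
R5 applies: 29 + 1 = 30.
R6 applies (level before this adjustment is 30 ≥ 10, so +3): 30 + 3 = 33.
R7 does not apply.
R8 does not apply.
Level 33 exceeds the maximum of 29; capped at 29.
Final offense level: 29.
Criminal history: 10 prior points → Category 2 (6-10).
Level 29 falls in the 22-29 band.
Grid: Level 22-29 × Category 2 = 1320-1530 days.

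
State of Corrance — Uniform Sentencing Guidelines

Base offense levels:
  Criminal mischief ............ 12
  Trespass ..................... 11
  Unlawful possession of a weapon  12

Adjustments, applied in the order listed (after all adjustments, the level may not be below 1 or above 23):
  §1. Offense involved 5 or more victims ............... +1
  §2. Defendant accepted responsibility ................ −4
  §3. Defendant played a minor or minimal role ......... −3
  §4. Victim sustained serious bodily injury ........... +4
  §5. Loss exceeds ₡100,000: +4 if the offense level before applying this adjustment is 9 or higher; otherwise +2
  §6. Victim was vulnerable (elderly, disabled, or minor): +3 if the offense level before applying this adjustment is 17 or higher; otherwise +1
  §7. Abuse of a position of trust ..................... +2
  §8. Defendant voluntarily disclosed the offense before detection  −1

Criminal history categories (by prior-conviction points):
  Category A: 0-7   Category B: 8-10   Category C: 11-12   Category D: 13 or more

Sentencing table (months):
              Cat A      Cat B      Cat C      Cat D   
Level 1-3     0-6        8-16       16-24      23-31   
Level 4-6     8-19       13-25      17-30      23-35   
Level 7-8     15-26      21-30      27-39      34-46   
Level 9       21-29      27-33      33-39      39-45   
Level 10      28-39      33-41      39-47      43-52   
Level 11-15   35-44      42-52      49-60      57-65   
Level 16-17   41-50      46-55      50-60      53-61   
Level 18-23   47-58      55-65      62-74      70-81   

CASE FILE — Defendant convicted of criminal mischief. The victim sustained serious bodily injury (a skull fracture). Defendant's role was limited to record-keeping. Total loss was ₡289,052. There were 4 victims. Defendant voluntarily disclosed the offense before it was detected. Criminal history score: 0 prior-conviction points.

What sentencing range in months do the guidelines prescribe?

41-50 months

Base offense level for criminal mischief: 12.
§1 does not apply.
§3 applies: 12 − 3 = 9.
§4 applies: 9 + 4 = 13.
§5 applies (level before this adjustment is 13 ≥ 9, so +4): 13 + 4 = 17.
§7 does not apply.
§8 applies: 17 − 1 = 16.
Final offense level: 16.
Criminal history: 0 prior points → Category A (0-7).
Level 16 falls in the 16-17 band.
Grid: Level 16-17 × Category A = 41-50 months.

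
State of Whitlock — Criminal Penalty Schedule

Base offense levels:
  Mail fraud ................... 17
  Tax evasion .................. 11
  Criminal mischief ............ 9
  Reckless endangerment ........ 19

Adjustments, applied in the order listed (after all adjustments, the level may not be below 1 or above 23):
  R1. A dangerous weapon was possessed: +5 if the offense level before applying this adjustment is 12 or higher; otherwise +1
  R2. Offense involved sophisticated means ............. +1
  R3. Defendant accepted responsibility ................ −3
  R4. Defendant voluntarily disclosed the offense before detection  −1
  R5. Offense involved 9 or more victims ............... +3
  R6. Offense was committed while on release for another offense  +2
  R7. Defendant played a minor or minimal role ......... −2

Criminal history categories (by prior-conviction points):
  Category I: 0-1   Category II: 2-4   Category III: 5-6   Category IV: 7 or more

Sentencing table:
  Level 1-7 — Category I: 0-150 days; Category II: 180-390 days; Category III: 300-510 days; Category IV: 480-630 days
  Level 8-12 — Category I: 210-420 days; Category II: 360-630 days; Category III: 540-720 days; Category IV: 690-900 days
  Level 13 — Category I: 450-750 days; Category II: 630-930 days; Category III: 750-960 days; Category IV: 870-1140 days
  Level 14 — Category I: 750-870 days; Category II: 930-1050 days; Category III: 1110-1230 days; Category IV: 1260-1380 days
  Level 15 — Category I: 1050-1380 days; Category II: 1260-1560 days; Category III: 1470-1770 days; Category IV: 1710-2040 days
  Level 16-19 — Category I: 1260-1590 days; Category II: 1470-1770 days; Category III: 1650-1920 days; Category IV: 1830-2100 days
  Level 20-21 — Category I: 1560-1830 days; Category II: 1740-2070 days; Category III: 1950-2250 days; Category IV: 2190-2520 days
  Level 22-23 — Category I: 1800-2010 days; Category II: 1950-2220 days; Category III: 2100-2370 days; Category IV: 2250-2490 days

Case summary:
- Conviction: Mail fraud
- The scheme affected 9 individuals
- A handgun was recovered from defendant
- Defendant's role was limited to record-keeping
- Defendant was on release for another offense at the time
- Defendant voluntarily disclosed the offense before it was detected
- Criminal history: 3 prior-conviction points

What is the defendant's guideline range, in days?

Base offense level for mail fraud: 17.
R1 applies (level before this adjustment is 17 ≥ 12, so +5): 17 + 5 = 22.
R3 does not apply.
R4 applies: 22 − 1 = 21.
R5 applies: 21 + 3 = 24.
R6 applies: 24 + 2 = 26.
R7 applies: 26 − 2 = 24.
Level 24 exceeds the maximum of 23; capped at 23.
Final offense level: 23.
Criminal history: 3 prior points → Category II (2-4).
Level 23 falls in the 22-23 band.
Grid: Level 22-23 × Category II = 1950-2220 days.

1950-2220 days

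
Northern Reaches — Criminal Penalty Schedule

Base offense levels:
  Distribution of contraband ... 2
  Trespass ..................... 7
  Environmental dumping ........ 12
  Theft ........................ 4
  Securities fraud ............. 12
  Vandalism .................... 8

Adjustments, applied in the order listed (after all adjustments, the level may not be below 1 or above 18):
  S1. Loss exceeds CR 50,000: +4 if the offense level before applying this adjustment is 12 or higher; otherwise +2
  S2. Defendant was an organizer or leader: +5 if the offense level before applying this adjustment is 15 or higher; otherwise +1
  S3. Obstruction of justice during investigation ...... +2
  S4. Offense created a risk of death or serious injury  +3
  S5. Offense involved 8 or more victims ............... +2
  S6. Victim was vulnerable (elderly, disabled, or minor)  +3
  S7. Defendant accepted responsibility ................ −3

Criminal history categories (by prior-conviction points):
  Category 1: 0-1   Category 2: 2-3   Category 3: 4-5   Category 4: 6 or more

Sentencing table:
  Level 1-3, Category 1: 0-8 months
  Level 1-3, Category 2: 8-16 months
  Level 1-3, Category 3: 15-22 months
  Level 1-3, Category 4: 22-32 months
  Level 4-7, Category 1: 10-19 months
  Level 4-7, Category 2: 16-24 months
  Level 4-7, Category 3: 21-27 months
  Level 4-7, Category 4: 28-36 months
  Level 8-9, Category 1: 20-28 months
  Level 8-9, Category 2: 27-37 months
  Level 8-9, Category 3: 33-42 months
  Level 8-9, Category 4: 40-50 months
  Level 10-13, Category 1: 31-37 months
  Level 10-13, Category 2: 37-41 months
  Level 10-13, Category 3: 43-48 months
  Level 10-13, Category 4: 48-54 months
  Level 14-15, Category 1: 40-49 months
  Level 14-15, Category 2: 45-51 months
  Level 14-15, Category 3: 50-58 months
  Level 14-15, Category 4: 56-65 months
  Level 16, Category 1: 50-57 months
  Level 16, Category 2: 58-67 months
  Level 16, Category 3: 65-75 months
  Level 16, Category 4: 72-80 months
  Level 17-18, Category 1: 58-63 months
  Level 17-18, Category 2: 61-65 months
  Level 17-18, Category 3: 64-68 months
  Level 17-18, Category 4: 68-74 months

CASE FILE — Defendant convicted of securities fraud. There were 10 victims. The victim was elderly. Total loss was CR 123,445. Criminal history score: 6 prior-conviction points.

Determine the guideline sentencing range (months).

Base offense level for securities fraud: 12.
S1 applies (level before this adjustment is 12 ≥ 12, so +4): 12 + 4 = 16.
S5 applies: 16 + 2 = 18.
S6 applies: 18 + 3 = 21.
Level 21 exceeds the maximum of 18; capped at 18.
Final offense level: 18.
Criminal history: 6 prior points → Category 4 (6+).
Level 18 falls in the 17-18 band.
Grid: Level 17-18 × Category 4 = 68-74 months.

68-74 months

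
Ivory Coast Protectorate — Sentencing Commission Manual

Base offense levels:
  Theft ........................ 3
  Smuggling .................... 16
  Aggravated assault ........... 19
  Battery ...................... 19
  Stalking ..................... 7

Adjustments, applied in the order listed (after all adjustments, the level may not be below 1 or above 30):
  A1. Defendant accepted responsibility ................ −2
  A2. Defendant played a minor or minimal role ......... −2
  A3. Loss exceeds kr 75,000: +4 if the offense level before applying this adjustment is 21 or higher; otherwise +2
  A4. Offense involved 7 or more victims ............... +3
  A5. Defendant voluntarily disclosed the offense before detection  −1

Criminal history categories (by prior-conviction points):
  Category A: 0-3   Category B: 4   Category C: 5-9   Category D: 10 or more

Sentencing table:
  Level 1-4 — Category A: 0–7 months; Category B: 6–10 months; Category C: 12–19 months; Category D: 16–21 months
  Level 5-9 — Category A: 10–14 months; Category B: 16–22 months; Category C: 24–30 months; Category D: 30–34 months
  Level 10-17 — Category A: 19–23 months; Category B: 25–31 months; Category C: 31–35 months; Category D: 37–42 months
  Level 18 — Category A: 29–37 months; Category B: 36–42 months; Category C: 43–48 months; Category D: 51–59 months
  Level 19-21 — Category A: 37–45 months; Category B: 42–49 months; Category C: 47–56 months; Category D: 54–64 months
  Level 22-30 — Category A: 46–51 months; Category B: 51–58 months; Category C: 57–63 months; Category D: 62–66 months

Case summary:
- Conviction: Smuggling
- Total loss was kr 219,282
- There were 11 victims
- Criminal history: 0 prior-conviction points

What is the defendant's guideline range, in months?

37-45 months

Base offense level for smuggling: 16.
A1 does not apply.
A2 does not apply.
A3 applies (level before this adjustment is 16 < 21, so +2): 16 + 2 = 18.
A4 applies: 18 + 3 = 21.
Final offense level: 21.
Criminal history: 0 prior points → Category A (0-3).
Level 21 falls in the 19-21 band.
Grid: Level 19-21 × Category A = 37-45 months.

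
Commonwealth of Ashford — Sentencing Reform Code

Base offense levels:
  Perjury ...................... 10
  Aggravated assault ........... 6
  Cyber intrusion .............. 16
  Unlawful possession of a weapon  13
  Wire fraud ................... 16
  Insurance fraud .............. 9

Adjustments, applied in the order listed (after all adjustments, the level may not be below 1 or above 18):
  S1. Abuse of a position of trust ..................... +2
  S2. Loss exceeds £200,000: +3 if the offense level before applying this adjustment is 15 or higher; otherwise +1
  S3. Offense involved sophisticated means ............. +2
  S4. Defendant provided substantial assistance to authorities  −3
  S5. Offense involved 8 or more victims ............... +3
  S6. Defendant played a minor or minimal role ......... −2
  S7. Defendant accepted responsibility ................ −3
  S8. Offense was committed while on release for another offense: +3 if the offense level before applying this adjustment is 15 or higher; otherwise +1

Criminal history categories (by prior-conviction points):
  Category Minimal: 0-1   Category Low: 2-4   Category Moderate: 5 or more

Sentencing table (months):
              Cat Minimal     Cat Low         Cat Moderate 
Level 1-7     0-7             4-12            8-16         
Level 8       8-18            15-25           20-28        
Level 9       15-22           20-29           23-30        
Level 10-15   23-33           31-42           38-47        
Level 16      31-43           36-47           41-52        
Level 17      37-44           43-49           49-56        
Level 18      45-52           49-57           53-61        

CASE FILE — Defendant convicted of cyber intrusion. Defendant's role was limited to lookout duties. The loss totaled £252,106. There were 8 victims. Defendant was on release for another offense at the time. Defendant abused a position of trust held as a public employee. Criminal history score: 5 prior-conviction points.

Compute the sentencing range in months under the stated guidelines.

Base offense level for cyber intrusion: 16.
S1 applies: 16 + 2 = 18.
S2 applies (level before this adjustment is 18 ≥ 15, so +3): 18 + 3 = 21.
S4 does not apply.
S5 applies: 21 + 3 = 24.
S6 applies: 24 − 2 = 22.
S8 applies (level before this adjustment is 22 ≥ 15, so +3): 22 + 3 = 25.
Level 25 exceeds the maximum of 18; capped at 18.
Final offense level: 18.
Criminal history: 5 prior points → Category Moderate (5+).
Level 18 falls in the 18 band.
Grid: Level 18 × Category Moderate = 53-61 months.

53-61 months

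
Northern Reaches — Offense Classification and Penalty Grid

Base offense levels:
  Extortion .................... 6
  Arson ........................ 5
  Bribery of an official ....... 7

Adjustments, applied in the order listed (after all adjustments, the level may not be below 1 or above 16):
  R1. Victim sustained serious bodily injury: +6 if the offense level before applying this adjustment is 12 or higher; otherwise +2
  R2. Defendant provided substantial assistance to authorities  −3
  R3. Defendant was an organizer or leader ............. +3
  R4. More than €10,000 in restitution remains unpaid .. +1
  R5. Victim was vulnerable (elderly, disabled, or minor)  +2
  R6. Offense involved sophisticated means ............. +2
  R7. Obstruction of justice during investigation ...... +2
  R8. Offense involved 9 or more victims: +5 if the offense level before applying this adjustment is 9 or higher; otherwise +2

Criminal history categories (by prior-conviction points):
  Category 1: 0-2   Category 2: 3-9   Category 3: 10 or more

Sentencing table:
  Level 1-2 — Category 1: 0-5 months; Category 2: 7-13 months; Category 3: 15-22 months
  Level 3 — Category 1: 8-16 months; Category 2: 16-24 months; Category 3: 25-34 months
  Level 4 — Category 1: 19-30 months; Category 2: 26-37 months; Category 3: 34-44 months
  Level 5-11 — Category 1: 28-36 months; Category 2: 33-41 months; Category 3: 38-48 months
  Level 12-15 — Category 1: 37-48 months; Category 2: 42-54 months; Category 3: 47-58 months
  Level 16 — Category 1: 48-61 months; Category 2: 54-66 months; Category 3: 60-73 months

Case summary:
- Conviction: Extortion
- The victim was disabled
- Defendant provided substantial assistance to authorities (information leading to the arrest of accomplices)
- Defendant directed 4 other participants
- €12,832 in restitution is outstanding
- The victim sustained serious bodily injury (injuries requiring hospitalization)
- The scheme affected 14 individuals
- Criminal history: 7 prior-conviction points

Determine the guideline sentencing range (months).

54-66 months

Base offense level for extortion: 6.
R1 applies (level before this adjustment is 6 < 12, so +2): 6 + 2 = 8.
R2 applies: 8 − 3 = 5.
R3 applies: 5 + 3 = 8.
R4 applies: 8 + 1 = 9.
R5 applies: 9 + 2 = 11.
R6 does not apply.
R7 does not apply.
R8 applies (level before this adjustment is 11 ≥ 9, so +5): 11 + 5 = 16.
Final offense level: 16.
Criminal history: 7 prior points → Category 2 (3-9).
Level 16 falls in the 16 band.
Grid: Level 16 × Category 2 = 54-66 months.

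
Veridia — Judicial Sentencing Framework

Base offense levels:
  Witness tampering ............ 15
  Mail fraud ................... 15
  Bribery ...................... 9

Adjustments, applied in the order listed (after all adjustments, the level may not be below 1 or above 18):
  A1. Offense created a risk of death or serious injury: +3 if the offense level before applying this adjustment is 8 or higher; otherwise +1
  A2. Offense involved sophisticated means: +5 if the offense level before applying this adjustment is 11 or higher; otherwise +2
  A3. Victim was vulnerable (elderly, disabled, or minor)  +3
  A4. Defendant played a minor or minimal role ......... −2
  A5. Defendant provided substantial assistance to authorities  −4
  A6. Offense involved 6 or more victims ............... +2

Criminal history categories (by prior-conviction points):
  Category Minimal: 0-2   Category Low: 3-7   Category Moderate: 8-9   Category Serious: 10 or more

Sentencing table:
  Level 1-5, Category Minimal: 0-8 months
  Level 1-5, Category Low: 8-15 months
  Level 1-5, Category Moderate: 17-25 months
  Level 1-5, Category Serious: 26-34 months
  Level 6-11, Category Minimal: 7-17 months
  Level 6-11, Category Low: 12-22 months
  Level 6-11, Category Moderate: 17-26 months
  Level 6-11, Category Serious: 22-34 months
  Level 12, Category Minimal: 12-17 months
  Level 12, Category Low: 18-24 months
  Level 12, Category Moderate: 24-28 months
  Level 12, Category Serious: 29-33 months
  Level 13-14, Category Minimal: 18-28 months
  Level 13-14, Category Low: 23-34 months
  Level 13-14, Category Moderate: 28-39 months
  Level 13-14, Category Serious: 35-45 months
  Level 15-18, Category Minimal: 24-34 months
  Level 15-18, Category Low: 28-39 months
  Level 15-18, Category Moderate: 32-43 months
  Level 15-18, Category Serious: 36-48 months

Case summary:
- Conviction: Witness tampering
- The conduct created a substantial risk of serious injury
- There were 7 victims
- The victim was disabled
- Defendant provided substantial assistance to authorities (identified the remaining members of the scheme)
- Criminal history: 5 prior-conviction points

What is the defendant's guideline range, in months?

28-39 months

Base offense level for witness tampering: 15.
A1 applies (level before this adjustment is 15 ≥ 8, so +3): 15 + 3 = 18.
A3 applies: 18 + 3 = 21.
A4 does not apply.
A5 applies: 21 − 4 = 17.
A6 applies: 17 + 2 = 19.
Level 19 exceeds the maximum of 18; capped at 18.
Final offense level: 18.
Criminal history: 5 prior points → Category Low (3-7).
Level 18 falls in the 15-18 band.
Grid: Level 15-18 × Category Low = 28-39 months.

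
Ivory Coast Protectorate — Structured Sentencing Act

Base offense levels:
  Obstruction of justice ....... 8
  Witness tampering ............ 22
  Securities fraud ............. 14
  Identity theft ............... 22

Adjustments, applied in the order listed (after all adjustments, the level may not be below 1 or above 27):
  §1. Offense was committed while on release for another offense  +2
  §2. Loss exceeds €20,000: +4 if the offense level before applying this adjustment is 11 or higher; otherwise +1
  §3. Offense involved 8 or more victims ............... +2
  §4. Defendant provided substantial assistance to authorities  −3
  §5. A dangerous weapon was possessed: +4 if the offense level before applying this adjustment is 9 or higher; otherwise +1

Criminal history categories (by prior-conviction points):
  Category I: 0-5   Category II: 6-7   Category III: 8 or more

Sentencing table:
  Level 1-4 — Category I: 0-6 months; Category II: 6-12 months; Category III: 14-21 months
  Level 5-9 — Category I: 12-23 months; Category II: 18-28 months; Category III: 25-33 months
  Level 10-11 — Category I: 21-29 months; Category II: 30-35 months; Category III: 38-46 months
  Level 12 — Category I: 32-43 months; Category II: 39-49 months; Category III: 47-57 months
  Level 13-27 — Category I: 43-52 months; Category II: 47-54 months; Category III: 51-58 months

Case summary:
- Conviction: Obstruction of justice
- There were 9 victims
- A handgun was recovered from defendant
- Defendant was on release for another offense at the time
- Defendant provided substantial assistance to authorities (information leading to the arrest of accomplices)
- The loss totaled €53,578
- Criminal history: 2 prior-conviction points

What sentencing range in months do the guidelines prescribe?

Base offense level for obstruction of justice: 8.
§1 applies: 8 + 2 = 10.
§2 applies (level before this adjustment is 10 < 11, so +1): 10 + 1 = 11.
§3 applies: 11 + 2 = 13.
§4 applies: 13 − 3 = 10.
§5 applies (level before this adjustment is 10 ≥ 9, so +4): 10 + 4 = 14.
Final offense level: 14.
Criminal history: 2 prior points → Category I (0-5).
Level 14 falls in the 13-27 band.
Grid: Level 13-27 × Category I = 43-52 months.

43-52 months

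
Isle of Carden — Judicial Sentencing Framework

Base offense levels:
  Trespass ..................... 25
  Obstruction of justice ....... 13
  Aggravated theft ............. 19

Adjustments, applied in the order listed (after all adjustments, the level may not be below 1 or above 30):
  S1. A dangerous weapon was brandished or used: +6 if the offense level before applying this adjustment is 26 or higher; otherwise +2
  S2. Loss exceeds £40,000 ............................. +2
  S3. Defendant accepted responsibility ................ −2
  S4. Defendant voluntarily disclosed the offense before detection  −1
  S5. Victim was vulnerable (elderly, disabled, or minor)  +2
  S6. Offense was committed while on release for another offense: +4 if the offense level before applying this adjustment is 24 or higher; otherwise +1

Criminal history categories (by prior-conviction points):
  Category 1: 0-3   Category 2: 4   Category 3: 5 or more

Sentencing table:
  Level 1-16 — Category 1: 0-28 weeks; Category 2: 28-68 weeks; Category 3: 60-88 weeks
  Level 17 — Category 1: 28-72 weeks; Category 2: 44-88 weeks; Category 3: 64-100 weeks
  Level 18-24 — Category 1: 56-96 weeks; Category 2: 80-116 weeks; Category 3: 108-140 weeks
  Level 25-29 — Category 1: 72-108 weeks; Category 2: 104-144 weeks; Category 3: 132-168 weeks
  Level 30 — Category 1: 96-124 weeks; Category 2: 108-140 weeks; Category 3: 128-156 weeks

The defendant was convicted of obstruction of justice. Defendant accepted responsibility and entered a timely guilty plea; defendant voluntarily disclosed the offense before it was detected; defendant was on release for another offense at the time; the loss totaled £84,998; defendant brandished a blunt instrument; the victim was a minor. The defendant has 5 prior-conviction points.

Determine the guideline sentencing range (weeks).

Base offense level for obstruction of justice: 13.
S1 applies (level before this adjustment is 13 < 26, so +2): 13 + 2 = 15.
S2 applies: 15 + 2 = 17.
S3 applies: 17 − 2 = 15.
S4 applies: 15 − 1 = 14.
S5 applies: 14 + 2 = 16.
S6 applies (level before this adjustment is 16 < 24, so +1): 16 + 1 = 17.
Final offense level: 17.
Criminal history: 5 prior points → Category 3 (5+).
Level 17 falls in the 17 band.
Grid: Level 17 × Category 3 = 64-100 weeks.

64-100 weeks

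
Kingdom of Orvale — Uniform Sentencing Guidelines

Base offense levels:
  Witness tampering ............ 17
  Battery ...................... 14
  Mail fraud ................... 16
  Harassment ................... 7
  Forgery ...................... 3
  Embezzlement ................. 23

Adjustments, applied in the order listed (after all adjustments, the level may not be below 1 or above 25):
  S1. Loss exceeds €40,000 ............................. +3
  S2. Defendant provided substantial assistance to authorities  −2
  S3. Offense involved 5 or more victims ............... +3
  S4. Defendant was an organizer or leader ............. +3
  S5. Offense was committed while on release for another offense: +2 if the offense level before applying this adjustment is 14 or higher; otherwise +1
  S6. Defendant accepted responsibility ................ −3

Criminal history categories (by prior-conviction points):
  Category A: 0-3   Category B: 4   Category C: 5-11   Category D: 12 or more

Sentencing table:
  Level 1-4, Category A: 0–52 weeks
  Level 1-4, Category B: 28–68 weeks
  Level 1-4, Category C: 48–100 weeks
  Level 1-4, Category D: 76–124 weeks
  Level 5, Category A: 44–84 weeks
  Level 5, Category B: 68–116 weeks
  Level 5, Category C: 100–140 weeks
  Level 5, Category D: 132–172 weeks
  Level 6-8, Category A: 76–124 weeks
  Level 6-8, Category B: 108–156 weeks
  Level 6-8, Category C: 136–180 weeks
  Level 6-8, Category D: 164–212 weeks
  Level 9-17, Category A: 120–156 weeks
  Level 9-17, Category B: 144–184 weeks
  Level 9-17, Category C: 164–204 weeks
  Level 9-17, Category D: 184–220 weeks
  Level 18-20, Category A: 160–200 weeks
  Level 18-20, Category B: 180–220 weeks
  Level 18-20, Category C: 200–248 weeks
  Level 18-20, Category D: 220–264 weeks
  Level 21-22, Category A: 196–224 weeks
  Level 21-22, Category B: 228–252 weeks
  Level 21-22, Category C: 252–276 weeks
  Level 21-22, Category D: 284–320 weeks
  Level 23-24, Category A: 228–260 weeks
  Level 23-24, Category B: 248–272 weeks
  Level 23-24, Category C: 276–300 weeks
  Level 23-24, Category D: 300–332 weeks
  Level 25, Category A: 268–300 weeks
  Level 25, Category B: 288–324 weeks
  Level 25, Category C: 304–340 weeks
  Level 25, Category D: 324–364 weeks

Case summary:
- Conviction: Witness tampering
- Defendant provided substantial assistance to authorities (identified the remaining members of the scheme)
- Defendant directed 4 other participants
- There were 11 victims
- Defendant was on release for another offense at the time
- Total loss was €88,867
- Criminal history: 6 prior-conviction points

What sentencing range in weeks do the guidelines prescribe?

Base offense level for witness tampering: 17.
S1 applies: 17 + 3 = 20.
S2 applies: 20 − 2 = 18.
S3 applies: 18 + 3 = 21.
S4 applies: 21 + 3 = 24.
S5 applies (level before this adjustment is 24 ≥ 14, so +2): 24 + 2 = 26.
Level 26 exceeds the maximum of 25; capped at 25.
Final offense level: 25.
Criminal history: 6 prior points → Category C (5-11).
Level 25 falls in the 25 band.
Grid: Level 25 × Category C = 304-340 weeks.

304-340 weeks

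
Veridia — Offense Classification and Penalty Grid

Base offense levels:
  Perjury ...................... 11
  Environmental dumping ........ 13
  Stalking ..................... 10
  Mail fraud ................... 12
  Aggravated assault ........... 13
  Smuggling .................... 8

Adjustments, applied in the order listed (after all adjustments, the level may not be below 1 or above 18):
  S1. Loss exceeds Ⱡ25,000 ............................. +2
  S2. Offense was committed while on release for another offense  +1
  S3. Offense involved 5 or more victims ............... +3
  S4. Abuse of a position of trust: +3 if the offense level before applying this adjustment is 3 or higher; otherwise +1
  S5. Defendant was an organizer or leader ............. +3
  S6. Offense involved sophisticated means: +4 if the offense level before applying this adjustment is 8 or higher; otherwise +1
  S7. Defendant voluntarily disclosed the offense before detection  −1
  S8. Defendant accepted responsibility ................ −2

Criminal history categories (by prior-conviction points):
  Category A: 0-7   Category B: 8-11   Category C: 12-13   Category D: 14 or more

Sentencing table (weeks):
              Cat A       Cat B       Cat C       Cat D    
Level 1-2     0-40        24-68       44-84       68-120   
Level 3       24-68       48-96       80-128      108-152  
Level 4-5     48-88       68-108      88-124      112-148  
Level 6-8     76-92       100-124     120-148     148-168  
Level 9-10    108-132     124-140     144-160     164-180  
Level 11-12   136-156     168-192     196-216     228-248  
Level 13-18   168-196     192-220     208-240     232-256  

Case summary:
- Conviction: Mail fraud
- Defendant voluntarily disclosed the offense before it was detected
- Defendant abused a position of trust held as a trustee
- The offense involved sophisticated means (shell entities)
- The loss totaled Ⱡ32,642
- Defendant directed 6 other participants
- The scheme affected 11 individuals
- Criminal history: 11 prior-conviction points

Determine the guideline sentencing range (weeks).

192-220 weeks

Base offense level for mail fraud: 12.
S1 applies: 12 + 2 = 14.
S2 does not apply.
S3 applies: 14 + 3 = 17.
S4 applies (level before this adjustment is 17 ≥ 3, so +3): 17 + 3 = 20.
S5 applies: 20 + 3 = 23.
S6 applies (level before this adjustment is 23 ≥ 8, so +4): 23 + 4 = 27.
S7 applies: 27 − 1 = 26.
S8 does not apply.
Level 26 exceeds the maximum of 18; capped at 18.
Final offense level: 18.
Criminal history: 11 prior points → Category B (8-11).
Level 18 falls in the 13-18 band.
Grid: Level 13-18 × Category B = 192-220 weeks.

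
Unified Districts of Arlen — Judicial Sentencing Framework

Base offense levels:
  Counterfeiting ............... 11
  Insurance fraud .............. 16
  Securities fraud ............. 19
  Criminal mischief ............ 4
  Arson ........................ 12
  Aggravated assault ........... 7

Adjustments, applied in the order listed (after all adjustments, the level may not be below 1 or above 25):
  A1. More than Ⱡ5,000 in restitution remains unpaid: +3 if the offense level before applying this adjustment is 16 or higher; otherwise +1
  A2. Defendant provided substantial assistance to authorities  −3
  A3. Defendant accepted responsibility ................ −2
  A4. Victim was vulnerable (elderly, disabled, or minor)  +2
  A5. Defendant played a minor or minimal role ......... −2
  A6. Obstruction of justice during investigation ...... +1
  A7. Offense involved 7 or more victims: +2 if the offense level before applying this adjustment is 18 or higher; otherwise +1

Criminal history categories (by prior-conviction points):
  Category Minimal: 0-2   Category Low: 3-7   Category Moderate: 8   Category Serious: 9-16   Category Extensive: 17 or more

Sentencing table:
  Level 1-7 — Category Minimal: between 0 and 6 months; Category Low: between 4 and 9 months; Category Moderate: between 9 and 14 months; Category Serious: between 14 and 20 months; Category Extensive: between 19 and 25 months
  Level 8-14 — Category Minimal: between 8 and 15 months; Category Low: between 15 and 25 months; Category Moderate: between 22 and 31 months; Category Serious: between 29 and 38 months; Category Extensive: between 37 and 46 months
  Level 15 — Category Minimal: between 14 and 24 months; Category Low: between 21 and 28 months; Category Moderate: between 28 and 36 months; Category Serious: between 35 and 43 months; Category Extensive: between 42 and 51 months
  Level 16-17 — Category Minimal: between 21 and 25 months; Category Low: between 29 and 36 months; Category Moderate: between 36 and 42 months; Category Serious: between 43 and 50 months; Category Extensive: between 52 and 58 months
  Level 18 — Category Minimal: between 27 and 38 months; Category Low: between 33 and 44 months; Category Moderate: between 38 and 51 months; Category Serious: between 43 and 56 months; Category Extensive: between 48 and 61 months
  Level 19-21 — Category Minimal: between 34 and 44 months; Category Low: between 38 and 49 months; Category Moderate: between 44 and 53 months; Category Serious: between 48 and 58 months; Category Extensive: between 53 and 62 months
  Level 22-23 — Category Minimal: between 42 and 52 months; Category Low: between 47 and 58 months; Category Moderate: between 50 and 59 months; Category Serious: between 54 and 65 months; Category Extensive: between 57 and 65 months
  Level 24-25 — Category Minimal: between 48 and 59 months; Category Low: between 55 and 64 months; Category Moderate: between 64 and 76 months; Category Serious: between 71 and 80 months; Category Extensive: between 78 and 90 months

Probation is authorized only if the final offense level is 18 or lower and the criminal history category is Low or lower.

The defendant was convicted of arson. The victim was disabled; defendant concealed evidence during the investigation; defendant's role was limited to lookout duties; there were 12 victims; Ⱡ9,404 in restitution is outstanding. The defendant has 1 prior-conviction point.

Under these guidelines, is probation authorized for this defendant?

Base offense level for arson: 12.
A1 applies (level before this adjustment is 12 < 16, so +1): 12 + 1 = 13.
A2 does not apply.
A3 does not apply.
A4 applies: 13 + 2 = 15.
A5 applies: 15 − 2 = 13.
A6 applies: 13 + 1 = 14.
A7 applies (level before this adjustment is 14 < 18, so +1): 14 + 1 = 15.
Final offense level: 15.
Criminal history: 1 prior point → Category Minimal (0-2).
Level 15 falls in the 15 band.
Grid: Level 15 × Category Minimal = 14-24 months.
Probation check: level 15 ≤ 18 and category Minimal ≤ Low → eligible.

Yes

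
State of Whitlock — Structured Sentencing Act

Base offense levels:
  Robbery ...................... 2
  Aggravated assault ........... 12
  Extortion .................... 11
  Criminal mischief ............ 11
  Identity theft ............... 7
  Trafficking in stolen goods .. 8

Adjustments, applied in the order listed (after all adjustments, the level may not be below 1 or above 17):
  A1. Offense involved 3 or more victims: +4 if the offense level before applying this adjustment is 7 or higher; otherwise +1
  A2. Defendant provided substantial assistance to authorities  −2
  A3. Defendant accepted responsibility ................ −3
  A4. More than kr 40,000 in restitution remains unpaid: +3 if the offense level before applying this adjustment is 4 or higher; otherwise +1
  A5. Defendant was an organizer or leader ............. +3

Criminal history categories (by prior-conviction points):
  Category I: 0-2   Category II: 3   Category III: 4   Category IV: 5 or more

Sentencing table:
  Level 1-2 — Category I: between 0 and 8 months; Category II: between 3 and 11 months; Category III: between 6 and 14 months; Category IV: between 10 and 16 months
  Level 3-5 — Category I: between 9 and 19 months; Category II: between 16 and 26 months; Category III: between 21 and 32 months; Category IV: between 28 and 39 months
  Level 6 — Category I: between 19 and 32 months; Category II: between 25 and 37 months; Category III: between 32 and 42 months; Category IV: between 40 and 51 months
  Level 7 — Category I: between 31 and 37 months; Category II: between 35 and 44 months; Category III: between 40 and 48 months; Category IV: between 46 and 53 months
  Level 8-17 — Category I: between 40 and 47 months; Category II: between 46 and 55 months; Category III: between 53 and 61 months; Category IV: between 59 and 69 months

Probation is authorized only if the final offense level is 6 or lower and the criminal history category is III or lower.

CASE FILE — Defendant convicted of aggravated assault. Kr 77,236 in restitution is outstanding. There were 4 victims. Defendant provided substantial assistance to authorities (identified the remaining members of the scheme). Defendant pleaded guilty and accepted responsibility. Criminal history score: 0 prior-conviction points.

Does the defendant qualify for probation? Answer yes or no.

Base offense level for aggravated assault: 12.
A1 applies (level before this adjustment is 12 ≥ 7, so +4): 12 + 4 = 16.
A2 applies: 16 − 2 = 14.
A3 applies: 14 − 3 = 11.
A4 applies (level before this adjustment is 11 ≥ 4, so +3): 11 + 3 = 14.
Final offense level: 14.
Criminal history: 0 prior points → Category I (0-2).
Level 14 falls in the 8-17 band.
Grid: Level 8-17 × Category I = 40-47 months.
Probation check: level 14 > 6 and category I ≤ III → not eligible.

No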